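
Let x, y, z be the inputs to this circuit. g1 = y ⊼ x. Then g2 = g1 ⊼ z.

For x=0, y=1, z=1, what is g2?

g1 = 1 ⊼ 0 = 1
g2 = 1 ⊼ 1 = 0

0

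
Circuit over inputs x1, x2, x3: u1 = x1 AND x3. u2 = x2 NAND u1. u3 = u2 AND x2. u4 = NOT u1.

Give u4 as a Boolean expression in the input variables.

u1 = x1 AND x3
u4 = NOT u1 = NOT (x1 AND x3)

NOT (x1 AND x3)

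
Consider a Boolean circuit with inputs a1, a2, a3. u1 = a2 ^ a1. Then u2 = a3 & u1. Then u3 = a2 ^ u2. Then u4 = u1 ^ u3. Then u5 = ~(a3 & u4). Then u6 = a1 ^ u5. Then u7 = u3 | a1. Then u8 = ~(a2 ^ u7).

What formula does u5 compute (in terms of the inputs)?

~(a3 & ((a2 ^ a1) ^ (a2 ^ (a3 & (a2 ^ a1)))))

u1 = a2 ^ a1
u2 = a3 & u1 = a3 & (a2 ^ a1)
u3 = a2 ^ u2 = a2 ^ (a3 & (a2 ^ a1))
u4 = u1 ^ u3 = (a2 ^ a1) ^ (a2 ^ (a3 & (a2 ^ a1)))
u5 = ~(a3 & u4) = ~(a3 & ((a2 ^ a1) ^ (a2 ^ (a3 & (a2 ^ a1)))))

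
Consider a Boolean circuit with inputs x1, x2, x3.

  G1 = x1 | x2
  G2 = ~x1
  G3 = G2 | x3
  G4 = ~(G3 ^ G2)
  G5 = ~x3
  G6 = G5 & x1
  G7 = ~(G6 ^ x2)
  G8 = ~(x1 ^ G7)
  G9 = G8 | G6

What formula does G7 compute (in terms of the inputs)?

G5 = ~x3
G6 = G5 & x1 = ~x3 & x1
G7 = ~(G6 ^ x2) = ~((~x3 & x1) ^ x2)

~((~x3 & x1) ^ x2)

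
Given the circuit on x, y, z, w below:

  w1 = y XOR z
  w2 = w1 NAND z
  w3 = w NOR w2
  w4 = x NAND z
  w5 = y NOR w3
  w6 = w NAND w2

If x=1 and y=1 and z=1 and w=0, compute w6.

1

w1 = 1 XOR 1 = 0
w2 = 0 NAND 1 = 1
w6 = 0 NAND 1 = 1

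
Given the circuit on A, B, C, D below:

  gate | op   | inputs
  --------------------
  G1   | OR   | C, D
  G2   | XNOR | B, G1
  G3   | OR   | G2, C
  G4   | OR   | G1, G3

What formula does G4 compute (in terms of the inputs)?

G1 = C OR D
G2 = B XNOR G1 = B XNOR (C OR D)
G3 = G2 OR C = (B XNOR (C OR D)) OR C
G4 = G1 OR G3 = (C OR D) OR ((B XNOR (C OR D)) OR C)

(C OR D) OR ((B XNOR (C OR D)) OR C)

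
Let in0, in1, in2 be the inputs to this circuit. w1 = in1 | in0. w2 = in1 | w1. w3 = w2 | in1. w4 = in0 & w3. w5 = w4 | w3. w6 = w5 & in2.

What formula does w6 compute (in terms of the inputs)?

w1 = in1 | in0
w2 = in1 | w1 = in1 | (in1 | in0)
w3 = w2 | in1 = (in1 | (in1 | in0)) | in1
w4 = in0 & w3 = in0 & ((in1 | (in1 | in0)) | in1)
w5 = w4 | w3 = (in0 & ((in1 | (in1 | in0)) | in1)) | ((in1 | (in1 | in0)) | in1)
w6 = w5 & in2 = ((in0 & ((in1 | (in1 | in0)) | in1)) | ((in1 | (in1 | in0)) | in1)) & in2

((in0 & ((in1 | (in1 | in0)) | in1)) | ((in1 | (in1 | in0)) | in1)) & in2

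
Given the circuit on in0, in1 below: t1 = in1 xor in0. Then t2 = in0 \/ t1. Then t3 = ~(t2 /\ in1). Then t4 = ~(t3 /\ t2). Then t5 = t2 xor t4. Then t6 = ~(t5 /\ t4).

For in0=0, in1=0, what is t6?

0

t1 = 0 xor 0 = 0
t2 = 0 \/ 0 = 0
t3 = ~(0 /\ 0) = 1
t4 = ~(1 /\ 0) = 1
t5 = 0 xor 1 = 1
t6 = ~(1 /\ 1) = 0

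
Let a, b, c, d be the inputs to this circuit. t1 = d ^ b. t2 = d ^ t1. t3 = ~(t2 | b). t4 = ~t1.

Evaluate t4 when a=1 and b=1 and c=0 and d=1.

1

t1 = 1 ^ 1 = 0
t4 = ~0 = 1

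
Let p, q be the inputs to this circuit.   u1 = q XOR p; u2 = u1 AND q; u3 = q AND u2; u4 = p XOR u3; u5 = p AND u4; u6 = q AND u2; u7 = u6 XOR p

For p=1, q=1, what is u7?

u1 = 1 XOR 1 = 0
u2 = 0 AND 1 = 0
u6 = 1 AND 0 = 0
u7 = 0 XOR 1 = 1

1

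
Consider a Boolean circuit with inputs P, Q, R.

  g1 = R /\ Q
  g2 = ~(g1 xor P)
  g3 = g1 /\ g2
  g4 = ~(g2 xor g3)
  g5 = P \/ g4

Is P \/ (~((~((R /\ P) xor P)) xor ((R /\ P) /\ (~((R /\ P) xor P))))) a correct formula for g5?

g1 = R /\ Q
g2 = ~(g1 xor P) = ~((R /\ Q) xor P)
g3 = g1 /\ g2 = (R /\ Q) /\ (~((R /\ Q) xor P))
g4 = ~(g2 xor g3) = ~((~((R /\ Q) xor P)) xor ((R /\ Q) /\ (~((R /\ Q) xor P))))
g5 = P \/ g4 = P \/ (~((~((R /\ Q) xor P)) xor ((R /\ Q) /\ (~((R /\ Q) xor P)))))
At P=0, Q=1, R=1: circuit gives 1, formula gives 0.

No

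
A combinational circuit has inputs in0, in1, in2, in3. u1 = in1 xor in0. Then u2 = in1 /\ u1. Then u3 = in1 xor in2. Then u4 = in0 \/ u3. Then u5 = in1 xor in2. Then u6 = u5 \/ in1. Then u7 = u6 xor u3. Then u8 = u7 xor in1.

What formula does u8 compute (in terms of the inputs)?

(((in1 xor in2) \/ in1) xor (in1 xor in2)) xor in1

u3 = in1 xor in2
u5 = in1 xor in2
u6 = u5 \/ in1 = (in1 xor in2) \/ in1
u7 = u6 xor u3 = ((in1 xor in2) \/ in1) xor (in1 xor in2)
u8 = u7 xor in1 = (((in1 xor in2) \/ in1) xor (in1 xor in2)) xor in1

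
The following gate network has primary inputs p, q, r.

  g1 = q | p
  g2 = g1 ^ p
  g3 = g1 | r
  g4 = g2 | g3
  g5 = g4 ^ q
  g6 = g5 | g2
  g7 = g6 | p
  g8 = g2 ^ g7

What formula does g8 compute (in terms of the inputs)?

g1 = q | p
g2 = g1 ^ p = (q | p) ^ p
g3 = g1 | r = (q | p) | r
g4 = g2 | g3 = ((q | p) ^ p) | ((q | p) | r)
g5 = g4 ^ q = (((q | p) ^ p) | ((q | p) | r)) ^ q
g6 = g5 | g2 = ((((q | p) ^ p) | ((q | p) | r)) ^ q) | ((q | p) ^ p)
g7 = g6 | p = (((((q | p) ^ p) | ((q | p) | r)) ^ q) | ((q | p) ^ p)) | p
g8 = g2 ^ g7 = ((q | p) ^ p) ^ ((((((q | p) ^ p) | ((q | p) | r)) ^ q) | ((q | p) ^ p)) | p)

((q | p) ^ p) ^ ((((((q | p) ^ p) | ((q | p) | r)) ^ q) | ((q | p) ^ p)) | p)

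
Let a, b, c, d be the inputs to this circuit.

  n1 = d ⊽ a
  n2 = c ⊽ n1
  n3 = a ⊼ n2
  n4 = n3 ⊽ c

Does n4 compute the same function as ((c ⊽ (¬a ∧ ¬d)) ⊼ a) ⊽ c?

Yes

n1 = d ⊽ a
n2 = c ⊽ n1 = c ⊽ (d ⊽ a)
n3 = a ⊼ n2 = a ⊼ (c ⊽ (d ⊽ a))
n4 = n3 ⊽ c = (a ⊼ (c ⊽ (d ⊽ a))) ⊽ c
At a=0, b=0, c=0, d=0: circuit gives 0, formula gives 0.
At a=1, b=0, c=0, d=0: circuit gives 1, formula gives 1.
Agrees on all 16 inputs.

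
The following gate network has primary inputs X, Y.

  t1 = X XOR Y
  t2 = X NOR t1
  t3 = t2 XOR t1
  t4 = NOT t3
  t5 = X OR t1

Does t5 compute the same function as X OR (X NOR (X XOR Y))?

t1 = X XOR Y
t5 = X OR t1 = X OR (X XOR Y)
At X=0, Y=0: circuit gives 0, formula gives 1.

No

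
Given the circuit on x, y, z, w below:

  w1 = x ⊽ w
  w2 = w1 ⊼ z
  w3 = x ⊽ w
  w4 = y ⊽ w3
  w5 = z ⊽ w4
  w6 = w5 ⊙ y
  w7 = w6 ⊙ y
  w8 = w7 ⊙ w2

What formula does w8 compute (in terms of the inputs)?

w1 = x ⊽ w
w2 = w1 ⊼ z = (x ⊽ w) ⊼ z
w3 = x ⊽ w
w4 = y ⊽ w3 = y ⊽ (x ⊽ w)
w5 = z ⊽ w4 = z ⊽ (y ⊽ (x ⊽ w))
w6 = w5 ⊙ y = (z ⊽ (y ⊽ (x ⊽ w))) ⊙ y
w7 = w6 ⊙ y = ((z ⊽ (y ⊽ (x ⊽ w))) ⊙ y) ⊙ y
w8 = w7 ⊙ w2 = (((z ⊽ (y ⊽ (x ⊽ w))) ⊙ y) ⊙ y) ⊙ ((x ⊽ w) ⊼ z)

(((z ⊽ (y ⊽ (x ⊽ w))) ⊙ y) ⊙ y) ⊙ ((x ⊽ w) ⊼ z)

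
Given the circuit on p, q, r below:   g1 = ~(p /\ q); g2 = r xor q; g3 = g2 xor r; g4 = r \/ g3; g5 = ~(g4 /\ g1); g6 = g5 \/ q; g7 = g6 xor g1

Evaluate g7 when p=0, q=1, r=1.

0

g1 = ~(0 /\ 1) = 1
g2 = 1 xor 1 = 0
g3 = 0 xor 1 = 1
g4 = 1 \/ 1 = 1
g5 = ~(1 /\ 1) = 0
g6 = 0 \/ 1 = 1
g7 = 1 xor 1 = 0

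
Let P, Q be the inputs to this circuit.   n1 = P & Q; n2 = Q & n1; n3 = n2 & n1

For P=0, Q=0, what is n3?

0

n1 = 0 & 0 = 0
n2 = 0 & 0 = 0
n3 = 0 & 0 = 0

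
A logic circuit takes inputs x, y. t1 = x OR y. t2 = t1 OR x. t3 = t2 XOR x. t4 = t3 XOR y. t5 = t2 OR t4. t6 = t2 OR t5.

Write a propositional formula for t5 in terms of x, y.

t1 = x OR y
t2 = t1 OR x = (x OR y) OR x
t3 = t2 XOR x = ((x OR y) OR x) XOR x
t4 = t3 XOR y = (((x OR y) OR x) XOR x) XOR y
t5 = t2 OR t4 = ((x OR y) OR x) OR ((((x OR y) OR x) XOR x) XOR y)

((x OR y) OR x) OR ((((x OR y) OR x) XOR x) XOR y)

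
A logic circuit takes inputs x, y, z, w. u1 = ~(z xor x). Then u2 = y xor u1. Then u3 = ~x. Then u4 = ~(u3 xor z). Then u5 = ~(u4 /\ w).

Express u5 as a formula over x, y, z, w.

u3 = ~x
u4 = ~(u3 xor z) = ~(~x xor z)
u5 = ~(u4 /\ w) = ~((~(~x xor z)) /\ w)

~((~(~x xor z)) /\ w)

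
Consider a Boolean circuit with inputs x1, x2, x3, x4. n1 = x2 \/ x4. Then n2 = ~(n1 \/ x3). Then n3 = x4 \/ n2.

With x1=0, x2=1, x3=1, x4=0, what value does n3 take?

n1 = 1 \/ 0 = 1
n2 = ~(1 \/ 1) = 0
n3 = 0 \/ 0 = 0

0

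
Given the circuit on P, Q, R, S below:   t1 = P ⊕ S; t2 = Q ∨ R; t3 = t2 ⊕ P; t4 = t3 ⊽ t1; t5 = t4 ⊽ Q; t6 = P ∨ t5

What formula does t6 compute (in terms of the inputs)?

P ∨ ((((Q ∨ R) ⊕ P) ⊽ (P ⊕ S)) ⊽ Q)

t1 = P ⊕ S
t2 = Q ∨ R
t3 = t2 ⊕ P = (Q ∨ R) ⊕ P
t4 = t3 ⊽ t1 = ((Q ∨ R) ⊕ P) ⊽ (P ⊕ S)
t5 = t4 ⊽ Q = (((Q ∨ R) ⊕ P) ⊽ (P ⊕ S)) ⊽ Q
t6 = P ∨ t5 = P ∨ ((((Q ∨ R) ⊕ P) ⊽ (P ⊕ S)) ⊽ Q)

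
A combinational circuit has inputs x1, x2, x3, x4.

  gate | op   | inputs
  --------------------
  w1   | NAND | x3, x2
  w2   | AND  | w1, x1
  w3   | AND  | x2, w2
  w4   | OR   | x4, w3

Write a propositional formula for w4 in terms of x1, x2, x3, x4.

w1 = x3 NAND x2
w2 = w1 AND x1 = (x3 NAND x2) AND x1
w3 = x2 AND w2 = x2 AND ((x3 NAND x2) AND x1)
w4 = x4 OR w3 = x4 OR (x2 AND ((x3 NAND x2) AND x1))

x4 OR (x2 AND ((x3 NAND x2) AND x1))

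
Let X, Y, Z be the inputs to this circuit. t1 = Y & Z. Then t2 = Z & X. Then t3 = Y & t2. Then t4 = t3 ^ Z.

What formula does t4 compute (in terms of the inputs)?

t2 = Z & X
t3 = Y & t2 = Y & (Z & X)
t4 = t3 ^ Z = (Y & (Z & X)) ^ Z

(Y & (Z & X)) ^ Z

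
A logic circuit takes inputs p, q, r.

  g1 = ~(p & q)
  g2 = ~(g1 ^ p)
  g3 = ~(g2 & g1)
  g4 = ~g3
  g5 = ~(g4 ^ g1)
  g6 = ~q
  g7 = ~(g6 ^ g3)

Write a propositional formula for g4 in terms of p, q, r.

g1 = ~(p & q)
g2 = ~(g1 ^ p) = ~((~(p & q)) ^ p)
g3 = ~(g2 & g1) = ~((~((~(p & q)) ^ p)) & (~(p & q)))
g4 = ~g3 = ~(~((~((~(p & q)) ^ p)) & (~(p & q))))

~(~((~((~(p & q)) ^ p)) & (~(p & q))))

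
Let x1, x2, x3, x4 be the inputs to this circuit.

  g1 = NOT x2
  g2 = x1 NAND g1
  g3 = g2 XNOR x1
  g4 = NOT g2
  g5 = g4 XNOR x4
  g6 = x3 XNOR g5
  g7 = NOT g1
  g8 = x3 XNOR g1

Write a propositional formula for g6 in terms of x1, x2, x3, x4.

x3 XNOR (NOT (x1 NAND NOT x2) XNOR x4)

g1 = NOT x2
g2 = x1 NAND g1 = x1 NAND NOT x2
g4 = NOT g2 = NOT (x1 NAND NOT x2)
g5 = g4 XNOR x4 = NOT (x1 NAND NOT x2) XNOR x4
g6 = x3 XNOR g5 = x3 XNOR (NOT (x1 NAND NOT x2) XNOR x4)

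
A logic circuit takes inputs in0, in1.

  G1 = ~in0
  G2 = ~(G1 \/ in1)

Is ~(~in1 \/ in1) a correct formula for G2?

No

G1 = ~in0
G2 = ~(G1 \/ in1) = ~(~in0 \/ in1)
At in0=1, in1=0: circuit gives 1, formula gives 0.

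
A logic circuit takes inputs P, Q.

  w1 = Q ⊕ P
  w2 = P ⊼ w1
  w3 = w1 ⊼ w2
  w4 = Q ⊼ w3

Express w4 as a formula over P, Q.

w1 = Q ⊕ P
w2 = P ⊼ w1 = P ⊼ (Q ⊕ P)
w3 = w1 ⊼ w2 = (Q ⊕ P) ⊼ (P ⊼ (Q ⊕ P))
w4 = Q ⊼ w3 = Q ⊼ ((Q ⊕ P) ⊼ (P ⊼ (Q ⊕ P)))

Q ⊼ ((Q ⊕ P) ⊼ (P ⊼ (Q ⊕ P)))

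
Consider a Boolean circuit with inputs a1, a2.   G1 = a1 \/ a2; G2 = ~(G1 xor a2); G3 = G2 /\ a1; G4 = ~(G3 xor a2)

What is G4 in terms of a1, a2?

~(((~((a1 \/ a2) xor a2)) /\ a1) xor a2)

G1 = a1 \/ a2
G2 = ~(G1 xor a2) = ~((a1 \/ a2) xor a2)
G3 = G2 /\ a1 = (~((a1 \/ a2) xor a2)) /\ a1
G4 = ~(G3 xor a2) = ~(((~((a1 \/ a2) xor a2)) /\ a1) xor a2)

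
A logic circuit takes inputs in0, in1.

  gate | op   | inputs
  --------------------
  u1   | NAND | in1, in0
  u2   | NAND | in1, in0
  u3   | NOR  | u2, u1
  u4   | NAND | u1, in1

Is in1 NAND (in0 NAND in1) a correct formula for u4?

Yes

u1 = in1 NAND in0
u4 = u1 NAND in1 = (in1 NAND in0) NAND in1
At in0=0, in1=1: circuit gives 0, formula gives 0.
At in0=0, in1=0: circuit gives 1, formula gives 1.
Agrees on all 4 inputs.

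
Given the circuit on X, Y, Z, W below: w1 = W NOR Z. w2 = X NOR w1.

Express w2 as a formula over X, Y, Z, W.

X NOR (W NOR Z)

w1 = W NOR Z
w2 = X NOR w1 = X NOR (W NOR Z)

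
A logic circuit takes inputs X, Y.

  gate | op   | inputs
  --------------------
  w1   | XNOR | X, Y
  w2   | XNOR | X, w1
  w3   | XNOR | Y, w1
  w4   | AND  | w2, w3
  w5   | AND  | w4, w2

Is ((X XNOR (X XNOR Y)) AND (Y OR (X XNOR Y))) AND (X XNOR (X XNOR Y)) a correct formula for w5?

No

w1 = X XNOR Y
w2 = X XNOR w1 = X XNOR (X XNOR Y)
w3 = Y XNOR w1 = Y XNOR (X XNOR Y)
w4 = w2 AND w3 = (X XNOR (X XNOR Y)) AND (Y XNOR (X XNOR Y))
w5 = w4 AND w2 = ((X XNOR (X XNOR Y)) AND (Y XNOR (X XNOR Y))) AND (X XNOR (X XNOR Y))
At X=0, Y=1: circuit gives 0, formula gives 1.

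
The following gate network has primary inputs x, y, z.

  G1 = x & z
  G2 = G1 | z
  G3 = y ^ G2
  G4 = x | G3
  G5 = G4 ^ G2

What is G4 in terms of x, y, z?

G1 = x & z
G2 = G1 | z = (x & z) | z
G3 = y ^ G2 = y ^ ((x & z) | z)
G4 = x | G3 = x | (y ^ ((x & z) | z))

x | (y ^ ((x & z) | z))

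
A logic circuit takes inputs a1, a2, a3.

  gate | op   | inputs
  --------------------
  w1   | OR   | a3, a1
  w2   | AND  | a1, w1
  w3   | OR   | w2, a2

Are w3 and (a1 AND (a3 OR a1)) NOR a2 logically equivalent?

No

w1 = a3 OR a1
w2 = a1 AND w1 = a1 AND (a3 OR a1)
w3 = w2 OR a2 = (a1 AND (a3 OR a1)) OR a2
At a1=0, a2=0, a3=0: circuit gives 0, formula gives 1.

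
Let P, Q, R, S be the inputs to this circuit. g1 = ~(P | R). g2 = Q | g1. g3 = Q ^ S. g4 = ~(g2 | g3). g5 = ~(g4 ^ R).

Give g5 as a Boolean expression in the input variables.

~((~((Q | (~(P | R))) | (Q ^ S))) ^ R)

g1 = ~(P | R)
g2 = Q | g1 = Q | (~(P | R))
g3 = Q ^ S
g4 = ~(g2 | g3) = ~((Q | (~(P | R))) | (Q ^ S))
g5 = ~(g4 ^ R) = ~((~((Q | (~(P | R))) | (Q ^ S))) ^ R)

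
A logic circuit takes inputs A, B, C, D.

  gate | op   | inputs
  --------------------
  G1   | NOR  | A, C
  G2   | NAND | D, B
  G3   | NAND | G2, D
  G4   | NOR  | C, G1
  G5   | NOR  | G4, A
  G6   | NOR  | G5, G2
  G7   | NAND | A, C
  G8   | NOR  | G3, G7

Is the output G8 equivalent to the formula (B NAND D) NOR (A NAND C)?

No

G2 = D NAND B
G3 = G2 NAND D = (D NAND B) NAND D
G7 = A NAND C
G8 = G3 NOR G7 = ((D NAND B) NAND D) NOR (A NAND C)
At A=1, B=0, C=1, D=1: circuit gives 1, formula gives 0.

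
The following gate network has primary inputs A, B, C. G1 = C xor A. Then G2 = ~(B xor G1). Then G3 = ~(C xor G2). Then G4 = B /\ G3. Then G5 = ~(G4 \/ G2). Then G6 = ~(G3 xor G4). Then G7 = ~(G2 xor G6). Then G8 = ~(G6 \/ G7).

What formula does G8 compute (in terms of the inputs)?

G1 = C xor A
G2 = ~(B xor G1) = ~(B xor (C xor A))
G3 = ~(C xor G2) = ~(C xor (~(B xor (C xor A))))
G4 = B /\ G3 = B /\ (~(C xor (~(B xor (C xor A)))))
G6 = ~(G3 xor G4) = ~((~(C xor (~(B xor (C xor A))))) xor (B /\ (~(C xor (~(B xor (C xor A)))))))
G7 = ~(G2 xor G6) = ~((~(B xor (C xor A))) xor (~((~(C xor (~(B xor (C xor A))))) xor (B /\ (~(C xor (~(B xor (C xor A)))))))))
G8 = ~(G6 \/ G7) = ~((~((~(C xor (~(B xor (C xor A))))) xor (B /\ (~(C xor (~(B xor (C xor A)))))))) \/ (~((~(B xor (C xor A))) xor (~((~(C xor (~(B xor (C xor A))))) xor (B /\ (~(C xor (~(B xor (C xor A)))))))))))

~((~((~(C xor (~(B xor (C xor A))))) xor (B /\ (~(C xor (~(B xor (C xor A)))))))) \/ (~((~(B xor (C xor A))) xor (~((~(C xor (~(B xor (C xor A))))) xor (B /\ (~(C xor (~(B xor (C xor A)))))))))))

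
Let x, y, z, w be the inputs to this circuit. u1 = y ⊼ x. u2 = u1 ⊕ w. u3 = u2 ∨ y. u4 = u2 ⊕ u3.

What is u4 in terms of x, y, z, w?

u1 = y ⊼ x
u2 = u1 ⊕ w = (y ⊼ x) ⊕ w
u3 = u2 ∨ y = ((y ⊼ x) ⊕ w) ∨ y
u4 = u2 ⊕ u3 = ((y ⊼ x) ⊕ w) ⊕ (((y ⊼ x) ⊕ w) ∨ y)

((y ⊼ x) ⊕ w) ⊕ (((y ⊼ x) ⊕ w) ∨ y)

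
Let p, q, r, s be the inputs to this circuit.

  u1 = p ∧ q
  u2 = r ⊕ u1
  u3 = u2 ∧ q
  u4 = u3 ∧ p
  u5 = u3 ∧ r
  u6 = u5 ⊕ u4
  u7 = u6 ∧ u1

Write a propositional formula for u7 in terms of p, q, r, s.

u1 = p ∧ q
u2 = r ⊕ u1 = r ⊕ (p ∧ q)
u3 = u2 ∧ q = (r ⊕ (p ∧ q)) ∧ q
u4 = u3 ∧ p = ((r ⊕ (p ∧ q)) ∧ q) ∧ p
u5 = u3 ∧ r = ((r ⊕ (p ∧ q)) ∧ q) ∧ r
u6 = u5 ⊕ u4 = (((r ⊕ (p ∧ q)) ∧ q) ∧ r) ⊕ (((r ⊕ (p ∧ q)) ∧ q) ∧ p)
u7 = u6 ∧ u1 = ((((r ⊕ (p ∧ q)) ∧ q) ∧ r) ⊕ (((r ⊕ (p ∧ q)) ∧ q) ∧ p)) ∧ (p ∧ q)

((((r ⊕ (p ∧ q)) ∧ q) ∧ r) ⊕ (((r ⊕ (p ∧ q)) ∧ q) ∧ p)) ∧ (p ∧ q)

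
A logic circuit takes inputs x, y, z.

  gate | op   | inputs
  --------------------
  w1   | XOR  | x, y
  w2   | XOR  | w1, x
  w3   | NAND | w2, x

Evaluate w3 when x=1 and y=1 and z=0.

0

w1 = 1 XOR 1 = 0
w2 = 0 XOR 1 = 1
w3 = 1 NAND 1 = 0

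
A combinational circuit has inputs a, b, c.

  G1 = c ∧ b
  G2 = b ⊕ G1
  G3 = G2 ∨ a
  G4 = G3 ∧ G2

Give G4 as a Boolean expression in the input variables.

((b ⊕ (c ∧ b)) ∨ a) ∧ (b ⊕ (c ∧ b))

G1 = c ∧ b
G2 = b ⊕ G1 = b ⊕ (c ∧ b)
G3 = G2 ∨ a = (b ⊕ (c ∧ b)) ∨ a
G4 = G3 ∧ G2 = ((b ⊕ (c ∧ b)) ∨ a) ∧ (b ⊕ (c ∧ b))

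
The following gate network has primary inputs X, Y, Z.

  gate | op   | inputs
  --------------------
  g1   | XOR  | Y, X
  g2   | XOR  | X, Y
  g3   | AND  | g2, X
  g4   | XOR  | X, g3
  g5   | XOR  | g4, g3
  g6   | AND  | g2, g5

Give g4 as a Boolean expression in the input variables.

g2 = X XOR Y
g3 = g2 AND X = (X XOR Y) AND X
g4 = X XOR g3 = X XOR ((X XOR Y) AND X)

X XOR ((X XOR Y) AND X)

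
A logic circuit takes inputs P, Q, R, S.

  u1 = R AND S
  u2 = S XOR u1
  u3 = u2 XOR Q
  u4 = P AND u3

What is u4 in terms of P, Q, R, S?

u1 = R AND S
u2 = S XOR u1 = S XOR (R AND S)
u3 = u2 XOR Q = (S XOR (R AND S)) XOR Q
u4 = P AND u3 = P AND ((S XOR (R AND S)) XOR Q)

P AND ((S XOR (R AND S)) XOR Q)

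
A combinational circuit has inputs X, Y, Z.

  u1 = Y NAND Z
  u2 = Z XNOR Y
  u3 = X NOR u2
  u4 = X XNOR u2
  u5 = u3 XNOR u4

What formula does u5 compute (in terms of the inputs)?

u2 = Z XNOR Y
u3 = X NOR u2 = X NOR (Z XNOR Y)
u4 = X XNOR u2 = X XNOR (Z XNOR Y)
u5 = u3 XNOR u4 = (X NOR (Z XNOR Y)) XNOR (X XNOR (Z XNOR Y))

(X NOR (Z XNOR Y)) XNOR (X XNOR (Z XNOR Y))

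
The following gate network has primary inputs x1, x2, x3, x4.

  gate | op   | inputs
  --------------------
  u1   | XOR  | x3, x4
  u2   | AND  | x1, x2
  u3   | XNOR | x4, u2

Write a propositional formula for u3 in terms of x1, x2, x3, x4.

x4 XNOR (x1 AND x2)

u2 = x1 AND x2
u3 = x4 XNOR u2 = x4 XNOR (x1 AND x2)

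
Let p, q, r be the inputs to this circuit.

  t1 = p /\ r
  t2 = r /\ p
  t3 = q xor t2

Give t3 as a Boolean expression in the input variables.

t2 = r /\ p
t3 = q xor t2 = q xor (r /\ p)

q xor (r /\ p)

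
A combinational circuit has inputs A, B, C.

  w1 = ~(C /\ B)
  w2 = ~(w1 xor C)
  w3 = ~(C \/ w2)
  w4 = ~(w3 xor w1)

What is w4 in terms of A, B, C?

~((~(C \/ (~((~(C /\ B)) xor C)))) xor (~(C /\ B)))

w1 = ~(C /\ B)
w2 = ~(w1 xor C) = ~((~(C /\ B)) xor C)
w3 = ~(C \/ w2) = ~(C \/ (~((~(C /\ B)) xor C)))
w4 = ~(w3 xor w1) = ~((~(C \/ (~((~(C /\ B)) xor C)))) xor (~(C /\ B)))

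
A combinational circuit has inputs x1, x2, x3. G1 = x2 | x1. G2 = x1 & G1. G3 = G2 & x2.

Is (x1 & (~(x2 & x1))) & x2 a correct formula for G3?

No

G1 = x2 | x1
G2 = x1 & G1 = x1 & (x2 | x1)
G3 = G2 & x2 = (x1 & (x2 | x1)) & x2
At x1=1, x2=1, x3=0: circuit gives 1, formula gives 0.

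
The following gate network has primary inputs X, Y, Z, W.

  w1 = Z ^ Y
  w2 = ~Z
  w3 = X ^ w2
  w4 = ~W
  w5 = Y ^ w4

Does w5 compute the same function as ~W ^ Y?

Yes

w4 = ~W
w5 = Y ^ w4 = Y ^ ~W
At X=0, Y=0, Z=0, W=1: circuit gives 0, formula gives 0.
At X=0, Y=0, Z=0, W=0: circuit gives 1, formula gives 1.
Agrees on all 16 inputs.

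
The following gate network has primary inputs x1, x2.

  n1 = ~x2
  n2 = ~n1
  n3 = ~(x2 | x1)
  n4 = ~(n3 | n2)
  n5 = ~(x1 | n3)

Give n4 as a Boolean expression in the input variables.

n1 = ~x2
n2 = ~n1 = ~~x2
n3 = ~(x2 | x1)
n4 = ~(n3 | n2) = ~((~(x2 | x1)) | ~~x2)

~((~(x2 | x1)) | ~~x2)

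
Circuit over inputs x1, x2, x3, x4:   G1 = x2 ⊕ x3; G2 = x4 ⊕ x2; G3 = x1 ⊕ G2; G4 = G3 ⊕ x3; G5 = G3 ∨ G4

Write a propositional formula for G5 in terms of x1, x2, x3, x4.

(x1 ⊕ (x4 ⊕ x2)) ∨ ((x1 ⊕ (x4 ⊕ x2)) ⊕ x3)

G2 = x4 ⊕ x2
G3 = x1 ⊕ G2 = x1 ⊕ (x4 ⊕ x2)
G4 = G3 ⊕ x3 = (x1 ⊕ (x4 ⊕ x2)) ⊕ x3
G5 = G3 ∨ G4 = (x1 ⊕ (x4 ⊕ x2)) ∨ ((x1 ⊕ (x4 ⊕ x2)) ⊕ x3)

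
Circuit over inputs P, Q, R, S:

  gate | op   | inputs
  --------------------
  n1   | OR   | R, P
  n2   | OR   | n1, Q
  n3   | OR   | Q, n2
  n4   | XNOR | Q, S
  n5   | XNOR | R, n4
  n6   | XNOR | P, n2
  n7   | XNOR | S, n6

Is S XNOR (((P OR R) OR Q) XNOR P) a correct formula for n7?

n1 = R OR P
n2 = n1 OR Q = (R OR P) OR Q
n6 = P XNOR n2 = P XNOR ((R OR P) OR Q)
n7 = S XNOR n6 = S XNOR (P XNOR ((R OR P) OR Q))
At P=0, Q=0, R=0, S=0: circuit gives 0, formula gives 0.
At P=0, Q=0, R=0, S=1: circuit gives 1, formula gives 1.
Agrees on all 16 inputs.

Yes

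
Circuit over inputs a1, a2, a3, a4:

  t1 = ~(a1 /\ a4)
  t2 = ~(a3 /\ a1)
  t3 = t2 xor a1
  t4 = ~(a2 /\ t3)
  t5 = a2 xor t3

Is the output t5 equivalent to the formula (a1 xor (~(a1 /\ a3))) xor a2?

t2 = ~(a3 /\ a1)
t3 = t2 xor a1 = (~(a3 /\ a1)) xor a1
t5 = a2 xor t3 = a2 xor ((~(a3 /\ a1)) xor a1)
At a1=0, a2=1, a3=0, a4=0: circuit gives 0, formula gives 0.
At a1=0, a2=0, a3=0, a4=0: circuit gives 1, formula gives 1.
Agrees on all 16 inputs.

Yes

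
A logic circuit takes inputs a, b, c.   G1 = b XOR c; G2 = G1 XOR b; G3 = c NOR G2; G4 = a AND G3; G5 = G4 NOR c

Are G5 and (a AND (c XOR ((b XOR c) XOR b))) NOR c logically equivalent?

No

G1 = b XOR c
G2 = G1 XOR b = (b XOR c) XOR b
G3 = c NOR G2 = c NOR ((b XOR c) XOR b)
G4 = a AND G3 = a AND (c NOR ((b XOR c) XOR b))
G5 = G4 NOR c = (a AND (c NOR ((b XOR c) XOR b))) NOR c
At a=1, b=0, c=0: circuit gives 0, formula gives 1.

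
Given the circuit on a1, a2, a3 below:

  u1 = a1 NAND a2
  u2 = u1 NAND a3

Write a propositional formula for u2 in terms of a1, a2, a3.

u1 = a1 NAND a2
u2 = u1 NAND a3 = (a1 NAND a2) NAND a3

(a1 NAND a2) NAND a3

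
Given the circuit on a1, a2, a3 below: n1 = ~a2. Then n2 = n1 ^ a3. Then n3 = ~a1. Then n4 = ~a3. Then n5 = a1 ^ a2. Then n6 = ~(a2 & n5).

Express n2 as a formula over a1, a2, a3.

~a2 ^ a3

n1 = ~a2
n2 = n1 ^ a3 = ~a2 ^ a3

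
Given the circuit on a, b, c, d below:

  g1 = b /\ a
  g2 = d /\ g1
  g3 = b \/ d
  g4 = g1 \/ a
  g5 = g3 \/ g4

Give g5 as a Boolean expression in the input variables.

g1 = b /\ a
g3 = b \/ d
g4 = g1 \/ a = (b /\ a) \/ a
g5 = g3 \/ g4 = (b \/ d) \/ ((b /\ a) \/ a)

(b \/ d) \/ ((b /\ a) \/ a)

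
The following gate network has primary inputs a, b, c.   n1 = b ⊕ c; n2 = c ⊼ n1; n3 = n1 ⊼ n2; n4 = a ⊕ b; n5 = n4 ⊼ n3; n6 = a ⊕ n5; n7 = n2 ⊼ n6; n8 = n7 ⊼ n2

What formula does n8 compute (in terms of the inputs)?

((c ⊼ (b ⊕ c)) ⊼ (a ⊕ ((a ⊕ b) ⊼ ((b ⊕ c) ⊼ (c ⊼ (b ⊕ c)))))) ⊼ (c ⊼ (b ⊕ c))

n1 = b ⊕ c
n2 = c ⊼ n1 = c ⊼ (b ⊕ c)
n3 = n1 ⊼ n2 = (b ⊕ c) ⊼ (c ⊼ (b ⊕ c))
n4 = a ⊕ b
n5 = n4 ⊼ n3 = (a ⊕ b) ⊼ ((b ⊕ c) ⊼ (c ⊼ (b ⊕ c)))
n6 = a ⊕ n5 = a ⊕ ((a ⊕ b) ⊼ ((b ⊕ c) ⊼ (c ⊼ (b ⊕ c))))
n7 = n2 ⊼ n6 = (c ⊼ (b ⊕ c)) ⊼ (a ⊕ ((a ⊕ b) ⊼ ((b ⊕ c) ⊼ (c ⊼ (b ⊕ c)))))
n8 = n7 ⊼ n2 = ((c ⊼ (b ⊕ c)) ⊼ (a ⊕ ((a ⊕ b) ⊼ ((b ⊕ c) ⊼ (c ⊼ (b ⊕ c)))))) ⊼ (c ⊼ (b ⊕ c))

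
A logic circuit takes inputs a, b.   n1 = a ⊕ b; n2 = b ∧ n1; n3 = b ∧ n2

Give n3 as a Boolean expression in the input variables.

n1 = a ⊕ b
n2 = b ∧ n1 = b ∧ (a ⊕ b)
n3 = b ∧ n2 = b ∧ (b ∧ (a ⊕ b))

b ∧ (b ∧ (a ⊕ b))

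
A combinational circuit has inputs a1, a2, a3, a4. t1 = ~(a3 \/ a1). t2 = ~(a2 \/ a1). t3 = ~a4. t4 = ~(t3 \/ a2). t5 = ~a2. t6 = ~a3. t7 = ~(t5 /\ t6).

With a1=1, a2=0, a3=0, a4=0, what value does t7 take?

t5 = ~0 = 1
t6 = ~0 = 1
t7 = ~(1 /\ 1) = 0

0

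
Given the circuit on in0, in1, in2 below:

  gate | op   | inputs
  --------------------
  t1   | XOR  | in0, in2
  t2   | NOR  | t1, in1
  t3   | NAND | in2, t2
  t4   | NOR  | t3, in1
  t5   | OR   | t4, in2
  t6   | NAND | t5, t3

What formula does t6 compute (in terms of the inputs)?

t1 = in0 XOR in2
t2 = t1 NOR in1 = (in0 XOR in2) NOR in1
t3 = in2 NAND t2 = in2 NAND ((in0 XOR in2) NOR in1)
t4 = t3 NOR in1 = (in2 NAND ((in0 XOR in2) NOR in1)) NOR in1
t5 = t4 OR in2 = ((in2 NAND ((in0 XOR in2) NOR in1)) NOR in1) OR in2
t6 = t5 NAND t3 = (((in2 NAND ((in0 XOR in2) NOR in1)) NOR in1) OR in2) NAND (in2 NAND ((in0 XOR in2) NOR in1))

(((in2 NAND ((in0 XOR in2) NOR in1)) NOR in1) OR in2) NAND (in2 NAND ((in0 XOR in2) NOR in1))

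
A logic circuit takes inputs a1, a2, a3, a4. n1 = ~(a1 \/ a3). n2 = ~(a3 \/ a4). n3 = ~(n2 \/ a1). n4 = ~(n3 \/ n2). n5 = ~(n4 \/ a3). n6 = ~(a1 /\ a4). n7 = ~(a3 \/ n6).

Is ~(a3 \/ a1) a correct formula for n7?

n6 = ~(a1 /\ a4)
n7 = ~(a3 \/ n6) = ~(a3 \/ (~(a1 /\ a4)))
At a1=0, a2=0, a3=0, a4=0: circuit gives 0, formula gives 1.

No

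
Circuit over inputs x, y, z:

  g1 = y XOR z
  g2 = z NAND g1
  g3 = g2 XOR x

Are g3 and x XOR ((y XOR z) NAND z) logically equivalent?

g1 = y XOR z
g2 = z NAND g1 = z NAND (y XOR z)
g3 = g2 XOR x = (z NAND (y XOR z)) XOR x
At x=0, y=0, z=1: circuit gives 0, formula gives 0.
At x=0, y=0, z=0: circuit gives 1, formula gives 1.
Agrees on all 8 inputs.

Yes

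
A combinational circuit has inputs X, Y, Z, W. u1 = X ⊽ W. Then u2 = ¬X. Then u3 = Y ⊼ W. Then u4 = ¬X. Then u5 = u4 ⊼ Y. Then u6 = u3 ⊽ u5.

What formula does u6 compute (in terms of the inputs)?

u3 = Y ⊼ W
u4 = ¬X
u5 = u4 ⊼ Y = ¬X ⊼ Y
u6 = u3 ⊽ u5 = (Y ⊼ W) ⊽ (¬X ⊼ Y)

(Y ⊼ W) ⊽ (¬X ⊼ Y)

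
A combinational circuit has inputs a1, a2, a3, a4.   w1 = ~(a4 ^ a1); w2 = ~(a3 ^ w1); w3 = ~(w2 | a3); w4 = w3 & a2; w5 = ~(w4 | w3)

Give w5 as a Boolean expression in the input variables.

w1 = ~(a4 ^ a1)
w2 = ~(a3 ^ w1) = ~(a3 ^ (~(a4 ^ a1)))
w3 = ~(w2 | a3) = ~((~(a3 ^ (~(a4 ^ a1)))) | a3)
w4 = w3 & a2 = (~((~(a3 ^ (~(a4 ^ a1)))) | a3)) & a2
w5 = ~(w4 | w3) = ~(((~((~(a3 ^ (~(a4 ^ a1)))) | a3)) & a2) | (~((~(a3 ^ (~(a4 ^ a1)))) | a3)))

~(((~((~(a3 ^ (~(a4 ^ a1)))) | a3)) & a2) | (~((~(a3 ^ (~(a4 ^ a1)))) | a3)))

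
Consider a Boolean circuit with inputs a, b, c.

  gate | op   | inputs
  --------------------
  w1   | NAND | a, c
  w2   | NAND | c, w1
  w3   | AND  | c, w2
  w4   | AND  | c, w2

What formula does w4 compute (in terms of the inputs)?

c AND (c NAND (a NAND c))

w1 = a NAND c
w2 = c NAND w1 = c NAND (a NAND c)
w4 = c AND w2 = c AND (c NAND (a NAND c))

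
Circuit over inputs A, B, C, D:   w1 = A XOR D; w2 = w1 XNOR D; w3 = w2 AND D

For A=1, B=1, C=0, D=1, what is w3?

0

w1 = 1 XOR 1 = 0
w2 = 0 XNOR 1 = 0
w3 = 0 AND 1 = 0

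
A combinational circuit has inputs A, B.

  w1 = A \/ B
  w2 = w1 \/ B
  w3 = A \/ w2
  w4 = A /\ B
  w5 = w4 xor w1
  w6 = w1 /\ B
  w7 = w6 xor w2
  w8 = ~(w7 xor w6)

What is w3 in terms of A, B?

A \/ ((A \/ B) \/ B)

w1 = A \/ B
w2 = w1 \/ B = (A \/ B) \/ B
w3 = A \/ w2 = A \/ ((A \/ B) \/ B)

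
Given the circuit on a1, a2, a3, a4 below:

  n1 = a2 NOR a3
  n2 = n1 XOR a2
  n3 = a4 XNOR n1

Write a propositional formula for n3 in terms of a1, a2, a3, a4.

a4 XNOR (a2 NOR a3)

n1 = a2 NOR a3
n3 = a4 XNOR n1 = a4 XNOR (a2 NOR a3)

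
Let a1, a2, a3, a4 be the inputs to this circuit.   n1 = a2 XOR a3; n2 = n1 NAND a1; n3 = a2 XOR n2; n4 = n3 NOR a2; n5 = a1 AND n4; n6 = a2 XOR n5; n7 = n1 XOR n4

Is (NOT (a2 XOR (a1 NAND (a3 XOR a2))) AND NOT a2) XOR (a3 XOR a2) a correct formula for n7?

n1 = a2 XOR a3
n2 = n1 NAND a1 = (a2 XOR a3) NAND a1
n3 = a2 XOR n2 = a2 XOR ((a2 XOR a3) NAND a1)
n4 = n3 NOR a2 = (a2 XOR ((a2 XOR a3) NAND a1)) NOR a2
n7 = n1 XOR n4 = (a2 XOR a3) XOR ((a2 XOR ((a2 XOR a3) NAND a1)) NOR a2)
At a1=0, a2=0, a3=0, a4=0: circuit gives 0, formula gives 0.
At a1=0, a2=0, a3=1, a4=0: circuit gives 1, formula gives 1.
Agrees on all 16 inputs.

Yes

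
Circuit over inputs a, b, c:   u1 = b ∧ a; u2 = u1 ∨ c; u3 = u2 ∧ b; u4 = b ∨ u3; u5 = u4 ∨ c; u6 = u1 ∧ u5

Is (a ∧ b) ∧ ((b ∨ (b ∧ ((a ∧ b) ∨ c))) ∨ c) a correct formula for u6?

u1 = b ∧ a
u2 = u1 ∨ c = (b ∧ a) ∨ c
u3 = u2 ∧ b = ((b ∧ a) ∨ c) ∧ b
u4 = b ∨ u3 = b ∨ (((b ∧ a) ∨ c) ∧ b)
u5 = u4 ∨ c = (b ∨ (((b ∧ a) ∨ c) ∧ b)) ∨ c
u6 = u1 ∧ u5 = (b ∧ a) ∧ ((b ∨ (((b ∧ a) ∨ c) ∧ b)) ∨ c)
At a=0, b=0, c=0: circuit gives 0, formula gives 0.
At a=1, b=1, c=0: circuit gives 1, formula gives 1.
Agrees on all 8 inputs.

Yes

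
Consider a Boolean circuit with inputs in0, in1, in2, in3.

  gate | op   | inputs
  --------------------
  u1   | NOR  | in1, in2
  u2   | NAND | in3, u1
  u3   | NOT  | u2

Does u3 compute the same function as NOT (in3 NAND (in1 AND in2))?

u1 = in1 NOR in2
u2 = in3 NAND u1 = in3 NAND (in1 NOR in2)
u3 = NOT u2 = NOT (in3 NAND (in1 NOR in2))
At in0=0, in1=0, in2=0, in3=1: circuit gives 1, formula gives 0.

No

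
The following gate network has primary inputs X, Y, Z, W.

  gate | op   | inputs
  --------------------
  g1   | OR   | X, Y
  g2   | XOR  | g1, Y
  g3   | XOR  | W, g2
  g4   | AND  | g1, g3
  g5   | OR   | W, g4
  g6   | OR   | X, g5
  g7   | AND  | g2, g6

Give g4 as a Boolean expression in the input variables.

(X OR Y) AND (W XOR ((X OR Y) XOR Y))

g1 = X OR Y
g2 = g1 XOR Y = (X OR Y) XOR Y
g3 = W XOR g2 = W XOR ((X OR Y) XOR Y)
g4 = g1 AND g3 = (X OR Y) AND (W XOR ((X OR Y) XOR Y))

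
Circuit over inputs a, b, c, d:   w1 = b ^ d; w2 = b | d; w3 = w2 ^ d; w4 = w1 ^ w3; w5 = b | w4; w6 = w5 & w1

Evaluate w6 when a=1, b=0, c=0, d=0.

w1 = 0 ^ 0 = 0
w2 = 0 | 0 = 0
w3 = 0 ^ 0 = 0
w4 = 0 ^ 0 = 0
w5 = 0 | 0 = 0
w6 = 0 & 0 = 0

0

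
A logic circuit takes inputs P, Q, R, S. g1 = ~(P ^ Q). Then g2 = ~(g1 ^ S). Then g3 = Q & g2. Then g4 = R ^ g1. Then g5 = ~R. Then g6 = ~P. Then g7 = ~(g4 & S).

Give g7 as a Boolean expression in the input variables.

~((R ^ (~(P ^ Q))) & S)

g1 = ~(P ^ Q)
g4 = R ^ g1 = R ^ (~(P ^ Q))
g7 = ~(g4 & S) = ~((R ^ (~(P ^ Q))) & S)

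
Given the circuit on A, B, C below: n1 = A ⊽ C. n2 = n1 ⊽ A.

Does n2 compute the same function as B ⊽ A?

n1 = A ⊽ C
n2 = n1 ⊽ A = (A ⊽ C) ⊽ A
At A=0, B=0, C=0: circuit gives 0, formula gives 1.

No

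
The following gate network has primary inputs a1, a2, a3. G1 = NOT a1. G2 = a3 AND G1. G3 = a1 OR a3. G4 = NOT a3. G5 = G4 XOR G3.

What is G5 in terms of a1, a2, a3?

NOT a3 XOR (a1 OR a3)

G3 = a1 OR a3
G4 = NOT a3
G5 = G4 XOR G3 = NOT a3 XOR (a1 OR a3)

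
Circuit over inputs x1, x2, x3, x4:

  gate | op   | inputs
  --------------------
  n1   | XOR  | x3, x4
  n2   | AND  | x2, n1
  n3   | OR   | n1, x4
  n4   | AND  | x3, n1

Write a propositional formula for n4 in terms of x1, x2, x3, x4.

x3 AND (x3 XOR x4)

n1 = x3 XOR x4
n4 = x3 AND n1 = x3 AND (x3 XOR x4)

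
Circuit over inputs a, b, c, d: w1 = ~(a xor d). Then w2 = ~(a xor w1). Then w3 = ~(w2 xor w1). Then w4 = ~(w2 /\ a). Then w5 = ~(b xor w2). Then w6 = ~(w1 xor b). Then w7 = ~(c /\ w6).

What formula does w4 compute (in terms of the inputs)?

~((~(a xor (~(a xor d)))) /\ a)

w1 = ~(a xor d)
w2 = ~(a xor w1) = ~(a xor (~(a xor d)))
w4 = ~(w2 /\ a) = ~((~(a xor (~(a xor d)))) /\ a)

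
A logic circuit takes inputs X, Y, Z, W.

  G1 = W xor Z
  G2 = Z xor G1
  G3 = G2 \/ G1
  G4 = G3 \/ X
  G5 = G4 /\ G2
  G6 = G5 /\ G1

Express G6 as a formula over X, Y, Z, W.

((((Z xor (W xor Z)) \/ (W xor Z)) \/ X) /\ (Z xor (W xor Z))) /\ (W xor Z)

G1 = W xor Z
G2 = Z xor G1 = Z xor (W xor Z)
G3 = G2 \/ G1 = (Z xor (W xor Z)) \/ (W xor Z)
G4 = G3 \/ X = ((Z xor (W xor Z)) \/ (W xor Z)) \/ X
G5 = G4 /\ G2 = (((Z xor (W xor Z)) \/ (W xor Z)) \/ X) /\ (Z xor (W xor Z))
G6 = G5 /\ G1 = ((((Z xor (W xor Z)) \/ (W xor Z)) \/ X) /\ (Z xor (W xor Z))) /\ (W xor Z)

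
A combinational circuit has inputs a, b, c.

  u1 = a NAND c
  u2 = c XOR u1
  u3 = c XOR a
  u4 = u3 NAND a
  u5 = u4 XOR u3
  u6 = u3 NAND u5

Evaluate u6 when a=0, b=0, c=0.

1

u3 = 0 XOR 0 = 0
u4 = 0 NAND 0 = 1
u5 = 1 XOR 0 = 1
u6 = 0 NAND 1 = 1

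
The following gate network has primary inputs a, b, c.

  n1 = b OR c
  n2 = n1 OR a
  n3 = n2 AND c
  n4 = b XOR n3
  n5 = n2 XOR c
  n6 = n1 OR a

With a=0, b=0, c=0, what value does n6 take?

0

n1 = 0 OR 0 = 0
n6 = 0 OR 0 = 0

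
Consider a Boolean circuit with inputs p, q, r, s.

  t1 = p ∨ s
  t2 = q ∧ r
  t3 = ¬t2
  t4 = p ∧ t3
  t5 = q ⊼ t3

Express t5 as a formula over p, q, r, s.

t2 = q ∧ r
t3 = ¬t2 = ¬(q ∧ r)
t5 = q ⊼ t3 = q ⊼ ¬(q ∧ r)

q ⊼ ¬(q ∧ r)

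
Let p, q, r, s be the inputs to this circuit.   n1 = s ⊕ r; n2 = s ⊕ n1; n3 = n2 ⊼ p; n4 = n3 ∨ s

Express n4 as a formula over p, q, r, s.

((s ⊕ (s ⊕ r)) ⊼ p) ∨ s

n1 = s ⊕ r
n2 = s ⊕ n1 = s ⊕ (s ⊕ r)
n3 = n2 ⊼ p = (s ⊕ (s ⊕ r)) ⊼ p
n4 = n3 ∨ s = ((s ⊕ (s ⊕ r)) ⊼ p) ∨ s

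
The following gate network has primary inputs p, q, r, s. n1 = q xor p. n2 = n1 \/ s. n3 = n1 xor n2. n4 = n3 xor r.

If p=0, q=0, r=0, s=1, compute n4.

n1 = 0 xor 0 = 0
n2 = 0 \/ 1 = 1
n3 = 0 xor 1 = 1
n4 = 1 xor 0 = 1

1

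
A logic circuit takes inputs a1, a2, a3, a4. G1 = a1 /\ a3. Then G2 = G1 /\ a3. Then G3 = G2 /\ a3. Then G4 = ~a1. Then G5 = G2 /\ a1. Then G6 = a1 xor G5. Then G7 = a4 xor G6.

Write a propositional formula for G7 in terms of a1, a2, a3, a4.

a4 xor (a1 xor (((a1 /\ a3) /\ a3) /\ a1))

G1 = a1 /\ a3
G2 = G1 /\ a3 = (a1 /\ a3) /\ a3
G5 = G2 /\ a1 = ((a1 /\ a3) /\ a3) /\ a1
G6 = a1 xor G5 = a1 xor (((a1 /\ a3) /\ a3) /\ a1)
G7 = a4 xor G6 = a4 xor (a1 xor (((a1 /\ a3) /\ a3) /\ a1))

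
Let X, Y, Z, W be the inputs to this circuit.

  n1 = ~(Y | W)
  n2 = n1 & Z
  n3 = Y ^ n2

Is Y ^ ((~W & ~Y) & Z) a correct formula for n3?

n1 = ~(Y | W)
n2 = n1 & Z = (~(Y | W)) & Z
n3 = Y ^ n2 = Y ^ ((~(Y | W)) & Z)
At X=0, Y=0, Z=0, W=0: circuit gives 0, formula gives 0.
At X=0, Y=0, Z=1, W=0: circuit gives 1, formula gives 1.
Agrees on all 16 inputs.

Yes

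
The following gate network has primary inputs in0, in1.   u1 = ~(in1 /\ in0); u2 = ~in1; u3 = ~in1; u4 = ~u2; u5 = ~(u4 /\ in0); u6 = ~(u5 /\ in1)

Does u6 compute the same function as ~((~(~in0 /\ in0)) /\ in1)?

u2 = ~in1
u4 = ~u2 = ~~in1
u5 = ~(u4 /\ in0) = ~(~~in1 /\ in0)
u6 = ~(u5 /\ in1) = ~((~(~~in1 /\ in0)) /\ in1)
At in0=1, in1=1: circuit gives 1, formula gives 0.

No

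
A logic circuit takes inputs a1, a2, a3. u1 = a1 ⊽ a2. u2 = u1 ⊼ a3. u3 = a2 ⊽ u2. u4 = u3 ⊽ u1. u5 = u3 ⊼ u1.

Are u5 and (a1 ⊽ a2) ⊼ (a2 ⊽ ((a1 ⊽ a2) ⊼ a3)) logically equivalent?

u1 = a1 ⊽ a2
u2 = u1 ⊼ a3 = (a1 ⊽ a2) ⊼ a3
u3 = a2 ⊽ u2 = a2 ⊽ ((a1 ⊽ a2) ⊼ a3)
u5 = u3 ⊼ u1 = (a2 ⊽ ((a1 ⊽ a2) ⊼ a3)) ⊼ (a1 ⊽ a2)
At a1=0, a2=0, a3=1: circuit gives 0, formula gives 0.
At a1=0, a2=0, a3=0: circuit gives 1, formula gives 1.
Agrees on all 8 inputs.

Yes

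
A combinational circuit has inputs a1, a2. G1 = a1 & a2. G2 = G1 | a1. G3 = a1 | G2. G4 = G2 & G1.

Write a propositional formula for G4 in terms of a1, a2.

G1 = a1 & a2
G2 = G1 | a1 = (a1 & a2) | a1
G4 = G2 & G1 = ((a1 & a2) | a1) & (a1 & a2)

((a1 & a2) | a1) & (a1 & a2)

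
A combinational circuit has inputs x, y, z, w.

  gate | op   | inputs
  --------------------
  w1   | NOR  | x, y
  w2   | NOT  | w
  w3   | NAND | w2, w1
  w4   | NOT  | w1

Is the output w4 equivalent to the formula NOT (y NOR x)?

Yes

w1 = x NOR y
w4 = NOT w1 = NOT (x NOR y)
At x=0, y=0, z=0, w=0: circuit gives 0, formula gives 0.
At x=0, y=1, z=0, w=0: circuit gives 1, formula gives 1.
Agrees on all 16 inputs.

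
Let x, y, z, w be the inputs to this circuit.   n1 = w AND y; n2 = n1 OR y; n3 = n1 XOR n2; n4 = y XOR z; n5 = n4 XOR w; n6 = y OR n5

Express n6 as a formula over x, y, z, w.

n4 = y XOR z
n5 = n4 XOR w = (y XOR z) XOR w
n6 = y OR n5 = y OR ((y XOR z) XOR w)

y OR ((y XOR z) XOR w)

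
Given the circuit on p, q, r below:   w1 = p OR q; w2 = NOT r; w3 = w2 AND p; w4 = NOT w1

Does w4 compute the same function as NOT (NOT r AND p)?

w1 = p OR q
w4 = NOT w1 = NOT (p OR q)
At p=0, q=1, r=0: circuit gives 0, formula gives 1.

No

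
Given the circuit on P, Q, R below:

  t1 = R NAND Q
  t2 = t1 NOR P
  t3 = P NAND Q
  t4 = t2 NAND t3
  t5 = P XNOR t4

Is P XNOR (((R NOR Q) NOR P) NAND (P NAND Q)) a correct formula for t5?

t1 = R NAND Q
t2 = t1 NOR P = (R NAND Q) NOR P
t3 = P NAND Q
t4 = t2 NAND t3 = ((R NAND Q) NOR P) NAND (P NAND Q)
t5 = P XNOR t4 = P XNOR (((R NAND Q) NOR P) NAND (P NAND Q))
At P=0, Q=0, R=1: circuit gives 0, formula gives 1.

No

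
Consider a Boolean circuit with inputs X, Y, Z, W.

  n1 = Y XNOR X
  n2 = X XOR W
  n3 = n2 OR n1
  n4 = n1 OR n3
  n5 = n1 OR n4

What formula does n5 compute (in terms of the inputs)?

n1 = Y XNOR X
n2 = X XOR W
n3 = n2 OR n1 = (X XOR W) OR (Y XNOR X)
n4 = n1 OR n3 = (Y XNOR X) OR ((X XOR W) OR (Y XNOR X))
n5 = n1 OR n4 = (Y XNOR X) OR ((Y XNOR X) OR ((X XOR W) OR (Y XNOR X)))

(Y XNOR X) OR ((Y XNOR X) OR ((X XOR W) OR (Y XNOR X)))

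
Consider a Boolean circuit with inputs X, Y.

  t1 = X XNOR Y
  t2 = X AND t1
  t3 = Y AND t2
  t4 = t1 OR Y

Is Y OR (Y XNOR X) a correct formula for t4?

t1 = X XNOR Y
t4 = t1 OR Y = (X XNOR Y) OR Y
At X=1, Y=0: circuit gives 0, formula gives 0.
At X=0, Y=0: circuit gives 1, formula gives 1.
Agrees on all 4 inputs.

Yes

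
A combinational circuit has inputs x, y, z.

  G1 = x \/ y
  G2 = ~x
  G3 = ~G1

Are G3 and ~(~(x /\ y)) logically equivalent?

No

G1 = x \/ y
G3 = ~G1 = ~(x \/ y)
At x=0, y=0, z=0: circuit gives 1, formula gives 0.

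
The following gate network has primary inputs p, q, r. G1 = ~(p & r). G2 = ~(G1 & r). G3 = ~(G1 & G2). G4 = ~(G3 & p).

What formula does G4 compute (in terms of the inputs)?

~((~((~(p & r)) & (~((~(p & r)) & r)))) & p)

G1 = ~(p & r)
G2 = ~(G1 & r) = ~((~(p & r)) & r)
G3 = ~(G1 & G2) = ~((~(p & r)) & (~((~(p & r)) & r)))
G4 = ~(G3 & p) = ~((~((~(p & r)) & (~((~(p & r)) & r)))) & p)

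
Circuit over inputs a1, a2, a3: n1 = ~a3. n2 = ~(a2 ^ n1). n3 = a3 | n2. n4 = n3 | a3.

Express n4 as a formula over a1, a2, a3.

n1 = ~a3
n2 = ~(a2 ^ n1) = ~(a2 ^ ~a3)
n3 = a3 | n2 = a3 | (~(a2 ^ ~a3))
n4 = n3 | a3 = (a3 | (~(a2 ^ ~a3))) | a3

(a3 | (~(a2 ^ ~a3))) | a3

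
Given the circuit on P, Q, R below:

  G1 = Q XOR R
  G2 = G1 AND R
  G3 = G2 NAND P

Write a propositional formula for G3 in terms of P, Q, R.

G1 = Q XOR R
G2 = G1 AND R = (Q XOR R) AND R
G3 = G2 NAND P = ((Q XOR R) AND R) NAND P

((Q XOR R) AND R) NAND P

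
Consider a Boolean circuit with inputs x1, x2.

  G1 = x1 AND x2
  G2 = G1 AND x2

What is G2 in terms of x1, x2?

(x1 AND x2) AND x2

G1 = x1 AND x2
G2 = G1 AND x2 = (x1 AND x2) AND x2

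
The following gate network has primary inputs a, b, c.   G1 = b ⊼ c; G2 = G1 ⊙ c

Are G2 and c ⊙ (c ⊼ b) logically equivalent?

Yes

G1 = b ⊼ c
G2 = G1 ⊙ c = (b ⊼ c) ⊙ c
At a=0, b=0, c=0: circuit gives 0, formula gives 0.
At a=0, b=0, c=1: circuit gives 1, formula gives 1.
Agrees on all 8 inputs.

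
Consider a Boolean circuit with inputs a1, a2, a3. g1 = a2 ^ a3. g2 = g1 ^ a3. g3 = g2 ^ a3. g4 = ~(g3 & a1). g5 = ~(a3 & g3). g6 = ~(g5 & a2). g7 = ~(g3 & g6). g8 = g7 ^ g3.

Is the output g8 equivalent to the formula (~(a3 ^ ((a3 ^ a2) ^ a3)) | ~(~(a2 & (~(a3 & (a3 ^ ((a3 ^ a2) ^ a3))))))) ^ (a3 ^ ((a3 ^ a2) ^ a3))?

g1 = a2 ^ a3
g2 = g1 ^ a3 = (a2 ^ a3) ^ a3
g3 = g2 ^ a3 = ((a2 ^ a3) ^ a3) ^ a3
g5 = ~(a3 & g3) = ~(a3 & (((a2 ^ a3) ^ a3) ^ a3))
g6 = ~(g5 & a2) = ~((~(a3 & (((a2 ^ a3) ^ a3) ^ a3))) & a2)
g7 = ~(g3 & g6) = ~((((a2 ^ a3) ^ a3) ^ a3) & (~((~(a3 & (((a2 ^ a3) ^ a3) ^ a3))) & a2)))
g8 = g7 ^ g3 = (~((((a2 ^ a3) ^ a3) ^ a3) & (~((~(a3 & (((a2 ^ a3) ^ a3) ^ a3))) & a2)))) ^ (((a2 ^ a3) ^ a3) ^ a3)
At a1=0, a2=1, a3=0: circuit gives 0, formula gives 0.
At a1=0, a2=0, a3=0: circuit gives 1, formula gives 1.
Agrees on all 8 inputs.

Yes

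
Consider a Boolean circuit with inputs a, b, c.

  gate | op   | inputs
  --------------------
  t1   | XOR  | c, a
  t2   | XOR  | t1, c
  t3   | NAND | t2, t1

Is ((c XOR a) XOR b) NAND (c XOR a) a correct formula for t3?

No

t1 = c XOR a
t2 = t1 XOR c = (c XOR a) XOR c
t3 = t2 NAND t1 = ((c XOR a) XOR c) NAND (c XOR a)
At a=0, b=0, c=1: circuit gives 1, formula gives 0.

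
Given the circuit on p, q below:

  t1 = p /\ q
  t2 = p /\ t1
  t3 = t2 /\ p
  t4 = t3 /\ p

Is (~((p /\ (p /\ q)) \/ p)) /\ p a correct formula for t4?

No

t1 = p /\ q
t2 = p /\ t1 = p /\ (p /\ q)
t3 = t2 /\ p = (p /\ (p /\ q)) /\ p
t4 = t3 /\ p = ((p /\ (p /\ q)) /\ p) /\ p
At p=1, q=1: circuit gives 1, formula gives 0.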